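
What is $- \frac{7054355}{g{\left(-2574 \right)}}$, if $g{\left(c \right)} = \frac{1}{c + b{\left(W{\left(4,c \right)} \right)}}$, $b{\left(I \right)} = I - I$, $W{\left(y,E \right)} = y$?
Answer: $18157909770$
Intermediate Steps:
$b{\left(I \right)} = 0$
$g{\left(c \right)} = \frac{1}{c}$ ($g{\left(c \right)} = \frac{1}{c + 0} = \frac{1}{c}$)
$- \frac{7054355}{g{\left(-2574 \right)}} = - \frac{7054355}{\frac{1}{-2574}} = - \frac{7054355}{- \frac{1}{2574}} = \left(-7054355\right) \left(-2574\right) = 18157909770$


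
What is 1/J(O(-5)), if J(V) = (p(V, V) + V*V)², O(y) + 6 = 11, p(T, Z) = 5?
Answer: 1/900 ≈ 0.0011111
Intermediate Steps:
O(y) = 5 (O(y) = -6 + 11 = 5)
J(V) = (5 + V²)² (J(V) = (5 + V*V)² = (5 + V²)²)
1/J(O(-5)) = 1/((5 + 5²)²) = 1/((5 + 25)²) = 1/(30²) = 1/900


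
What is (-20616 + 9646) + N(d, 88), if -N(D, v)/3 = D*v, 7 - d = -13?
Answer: -16250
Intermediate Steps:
d = 20 (d = 7 - 1*(-13) = 7 + 13 = 20)
N(D, v) = -3*D*v
(-20616 + 9646) + N(d, 88) = (-20616 + 9646) - 3*20*88 = -10970 - 5280 = -16250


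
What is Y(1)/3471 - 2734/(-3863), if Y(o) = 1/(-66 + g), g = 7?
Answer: 559889263/791099907 ≈ 0.70774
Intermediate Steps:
Y(o) = -1/59 (Y(o) = 1/(-66 + 7) = 1/(-59) = -1/59)
Y(1)/3471 - 2734/(-3863) = -1/59/3471 - 2734/(-3863) = -1/59*1/3471 - 2734*(-1/3863) = -1/204789 + 2734/3863 = 559889263/791099907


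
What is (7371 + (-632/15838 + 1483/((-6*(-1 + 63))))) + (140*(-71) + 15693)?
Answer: 38649710203/2945868 ≈ 13120.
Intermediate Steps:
(7371 + (-632/15838 + 1483/((-6*(-1 + 63))))) + (140*(-71) + 15693) = (7371 + (-632*1/15838 + 1483/((-6*62)))) + (-9940 + 15693) = (7371 + (-316/7919 + 1483/(-372))) + 5753 = (7371 + (-316/7919 + 1483*(-1/372))) + 5753 = (7371 + (-316/7919 - 1483/372)) + 5753 = (7371 - 11861429/2945868) + 5753 = 21702131599/2945868 + 5753 = 38649710203/2945868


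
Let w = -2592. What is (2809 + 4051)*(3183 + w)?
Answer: 4054260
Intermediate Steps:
(2809 + 4051)*(3183 + w) = (2809 + 4051)*(3183 - 2592) = 6860*591 = 4054260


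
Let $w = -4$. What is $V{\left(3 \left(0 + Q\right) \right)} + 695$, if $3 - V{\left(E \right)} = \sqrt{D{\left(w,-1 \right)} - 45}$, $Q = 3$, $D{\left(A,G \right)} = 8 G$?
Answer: $698 - i \sqrt{53} \approx 698.0 - 7.2801 i$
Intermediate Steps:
$V{\left(E \right)} = 3 - i \sqrt{53}$ ($V{\left(E \right)} = 3 - \sqrt{8 \left(-1\right) - 45} = 3 - \sqrt{-8 - 45} = 3 - \sqrt{-53} = 3 - i \sqrt{53}$)
$V{\left(3 \left(0 + Q\right) \right)} + 695 = \left(3 - i \sqrt{53}\right) + 695 = 698 - i \sqrt{53}$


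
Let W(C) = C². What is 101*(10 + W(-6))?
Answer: 4646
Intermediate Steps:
101*(10 + W(-6)) = 101*(10 + (-6)²) = 101*(10 + 36) = 101*46 = 4646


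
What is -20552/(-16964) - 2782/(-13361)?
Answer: 80447280/56664001 ≈ 1.4197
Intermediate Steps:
-20552/(-16964) - 2782/(-13361) = -20552*(-1/16964) - 2782*(-1/13361) = 5138/4241 + 2782/13361 = 80447280/56664001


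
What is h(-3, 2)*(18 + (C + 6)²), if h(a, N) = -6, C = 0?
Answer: -324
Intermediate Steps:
h(-3, 2)*(18 + (C + 6)²) = -6*(18 + (0 + 6)²) = -6*(18 + 6²) = -6*(18 + 36) = -6*54 = -324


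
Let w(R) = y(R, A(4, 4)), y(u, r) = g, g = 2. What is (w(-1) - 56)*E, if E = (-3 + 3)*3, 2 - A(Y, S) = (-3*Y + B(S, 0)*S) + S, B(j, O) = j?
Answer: 0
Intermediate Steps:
A(Y, S) = 2 - S - S² + 3*Y (A(Y, S) = 2 - ((-3*Y + S*S) + S) = 2 - ((-3*Y + S²) + S) = 2 - ((S² - 3*Y) + S) = 2 - (S + S² - 3*Y) = 2 + (-S - S² + 3*Y) = 2 - S - S² + 3*Y)
E = 0 (E = 0*3 = 0)
y(u, r) = 2
w(R) = 2
(w(-1) - 56)*E = (2 - 56)*0 = -54*0 = 0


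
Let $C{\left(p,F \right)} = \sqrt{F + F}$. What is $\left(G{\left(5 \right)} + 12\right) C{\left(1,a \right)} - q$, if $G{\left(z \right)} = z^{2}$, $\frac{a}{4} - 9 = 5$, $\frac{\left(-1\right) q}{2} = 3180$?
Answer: $6360 + 148 \sqrt{7} \approx 6751.6$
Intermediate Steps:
$q = -6360$ ($q = \left(-2\right) 3180 = -6360$)
$a = 56$ ($a = 36 + 4 \cdot 5 = 36 + 20 = 56$)
$C{\left(p,F \right)} = \sqrt{2} \sqrt{F}$ ($C{\left(p,F \right)} = \sqrt{2 F} = \sqrt{2} \sqrt{F}$)
$\left(G{\left(5 \right)} + 12\right) C{\left(1,a \right)} - q = \left(5^{2} + 12\right) \sqrt{2} \sqrt{56} - -6360 = \left(25 + 12\right) \sqrt{2} \cdot 2 \sqrt{14} + 6360 = 37 \cdot 4 \sqrt{7} + 6360 = 148 \sqrt{7} + 6360 = 6360 + 148 \sqrt{7}$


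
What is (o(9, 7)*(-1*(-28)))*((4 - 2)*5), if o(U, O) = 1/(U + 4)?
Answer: 280/13 ≈ 21.538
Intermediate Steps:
o(U, O) = 1/(4 + U)
(o(9, 7)*(-1*(-28)))*((4 - 2)*5) = ((-1*(-28))/(4 + 9))*((4 - 2)*5) = (28/13)*(2*5) = ((1/13)*28)*10 = (28/13)*10 = 280/13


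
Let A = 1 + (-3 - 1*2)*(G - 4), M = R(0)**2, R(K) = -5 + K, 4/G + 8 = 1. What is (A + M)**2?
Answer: 116964/49 ≈ 2387.0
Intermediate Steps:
G = -4/7 (G = 4/(-8 + 1) = 4/(-7) = 4*(-1/7) = -4/7 ≈ -0.57143)
M = 25 (M = (-5 + 0)**2 = (-5)**2 = 25)
A = 167/7 (A = 1 + (-3 - 1*2)*(-4/7 - 4) = 1 + (-3 - 2)*(-32/7) = 1 - 5*(-32/7) = 1 + 160/7 = 167/7 ≈ 23.857)
(A + M)**2 = (167/7 + 25)**2 = (342/7)**2 = 116964/49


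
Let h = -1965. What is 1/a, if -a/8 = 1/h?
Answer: 1965/8 ≈ 245.63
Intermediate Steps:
a = 8/1965 (a = -8/(-1965) = -8*(-1/1965) = 8/1965 ≈ 0.0040712)
1/a = 1/(8/1965) = 1965/8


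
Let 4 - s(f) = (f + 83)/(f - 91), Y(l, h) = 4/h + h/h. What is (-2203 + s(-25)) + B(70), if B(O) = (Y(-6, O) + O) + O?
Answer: -144021/70 ≈ -2057.4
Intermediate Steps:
Y(l, h) = 1 + 4/h (Y(l, h) = 4/h + 1 = 1 + 4/h)
B(O) = 2*O + (4 + O)/O (B(O) = ((4 + O)/O + O) + O = (O + (4 + O)/O) + O = 2*O + (4 + O)/O)
s(f) = 4 - (83 + f)/(-91 + f) (s(f) = 4 - (f + 83)/(f - 91) = 4 - (83 + f)/(-91 + f))
(-2203 + s(-25)) + B(70) = (-2203 + 3*(-149 - 25)/(-91 - 25)) + (1 + 2*70 + 4/70) = (-2203 + 3*(-174)/(-116)) + (1 + 140 + 4*(1/70)) = (-2203 + 3*(-1/116)*(-174)) + (1 + 140 + 2/35) = (-2203 + 9/2) + 4937/35 = -4397/2 + 4937/35 = -144021/70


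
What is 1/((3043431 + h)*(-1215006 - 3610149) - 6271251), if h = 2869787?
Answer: -1/28532199670041 ≈ -3.5048e-14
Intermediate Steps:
1/((3043431 + h)*(-1215006 - 3610149) - 6271251) = 1/((3043431 + 2869787)*(-1215006 - 3610149) - 6271251) = 1/(5913218*(-4825155) - 6271251) = 1/(-28532193398790 - 6271251) = 1/(-28532199670041) = -1/28532199670041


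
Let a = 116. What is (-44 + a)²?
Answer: 5184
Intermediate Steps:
(-44 + a)² = (-44 + 116)² = 72² = 5184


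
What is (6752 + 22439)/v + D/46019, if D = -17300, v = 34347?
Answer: 749137529/1580614593 ≈ 0.47395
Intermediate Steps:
(6752 + 22439)/v + D/46019 = (6752 + 22439)/34347 - 17300/46019 = 29191*(1/34347) - 17300*1/46019 = 29191/34347 - 17300/46019 = 749137529/1580614593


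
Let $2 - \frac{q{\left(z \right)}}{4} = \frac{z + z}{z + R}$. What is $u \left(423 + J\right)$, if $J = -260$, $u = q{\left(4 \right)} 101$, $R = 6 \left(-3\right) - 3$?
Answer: $\frac{2765784}{17} \approx 1.6269 \cdot 10^{5}$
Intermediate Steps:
$R = -21$ ($R = -18 - 3 = -21$)
$q{\left(z \right)} = 8 - \frac{8 z}{-21 + z}$ ($q{\left(z \right)} = 8 - 4 \frac{z + z}{z - 21} = 8 - 4 \frac{2 z}{-21 + z} = 8 - \frac{8 z}{-21 + z}$)
$u = \frac{16968}{17}$ ($u = - \frac{168}{-21 + 4} \cdot 101 = - \frac{168}{-17} \cdot 101 = \left(-168\right) \left(- \frac{1}{17}\right) 101 = \frac{168}{17} \cdot 101 = \frac{16968}{17} \approx 998.12$)
$u \left(423 + J\right) = \frac{16968 \left(423 - 260\right)}{17} = \frac{16968}{17} \cdot 163 = \frac{2765784}{17}$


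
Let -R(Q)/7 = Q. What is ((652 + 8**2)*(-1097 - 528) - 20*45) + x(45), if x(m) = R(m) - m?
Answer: -1164760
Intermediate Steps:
R(Q) = -7*Q
x(m) = -8*m (x(m) = -7*m - m = -8*m)
((652 + 8**2)*(-1097 - 528) - 20*45) + x(45) = ((652 + 8**2)*(-1097 - 528) - 20*45) - 8*45 = ((652 + 64)*(-1625) - 900) - 360 = (716*(-1625) - 900) - 360 = (-1163500 - 900) - 360 = -1164400 - 360 = -1164760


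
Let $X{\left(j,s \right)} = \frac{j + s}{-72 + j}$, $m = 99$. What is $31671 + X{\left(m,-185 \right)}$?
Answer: $\frac{855031}{27} \approx 31668.0$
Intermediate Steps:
$X{\left(j,s \right)} = \frac{j + s}{-72 + j}$
$31671 + X{\left(m,-185 \right)} = 31671 + \frac{99 - 185}{-72 + 99} = 31671 + \frac{1}{27} \left(-86\right) = 31671 - \frac{86}{27} = \frac{855031}{27}$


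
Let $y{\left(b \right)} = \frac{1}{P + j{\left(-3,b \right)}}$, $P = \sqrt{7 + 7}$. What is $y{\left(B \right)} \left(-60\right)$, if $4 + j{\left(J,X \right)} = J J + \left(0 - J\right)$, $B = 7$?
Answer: $- \frac{48}{5} + \frac{6 \sqrt{14}}{5} \approx -5.11$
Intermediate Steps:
$P = \sqrt{14} \approx 3.7417$
$j{\left(J,X \right)} = -4 + J^{2} - J$ ($j{\left(J,X \right)} = -4 + \left(J J + \left(0 - J\right)\right) = -4 + \left(J^{2} - J\right) = -4 + J^{2} - J$)
$y{\left(b \right)} = \frac{1}{8 + \sqrt{14}}$ ($y{\left(b \right)} = \frac{1}{\sqrt{14} - \left(1 - 9\right)} = \frac{1}{\sqrt{14} + \left(-4 + 9 + 3\right)} = \frac{1}{\sqrt{14} + 8} = \frac{1}{8 + \sqrt{14}}$)
$y{\left(B \right)} \left(-60\right) = \left(\frac{4}{25} - \frac{\sqrt{14}}{50}\right) \left(-60\right) = - \frac{48}{5} + \frac{6 \sqrt{14}}{5}$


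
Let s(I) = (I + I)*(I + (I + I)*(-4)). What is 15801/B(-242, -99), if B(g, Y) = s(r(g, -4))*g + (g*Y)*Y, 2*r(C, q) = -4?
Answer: -15801/2358290 ≈ -0.0067002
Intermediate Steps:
r(C, q) = -2 (r(C, q) = (½)*(-4) = -2)
s(I) = -14*I² (s(I) = (2*I)*(I + (2*I)*(-4)) = (2*I)*(I - 8*I) = (2*I)*(-7*I) = -14*I²)
B(g, Y) = -56*g + g*Y² (B(g, Y) = (-14*(-2)²)*g + (g*Y)*Y = (-14*4)*g + (Y*g)*Y = -56*g + g*Y²)
15801/B(-242, -99) = 15801/((-242*(-56 + (-99)²))) = 15801/((-242*(-56 + 9801))) = 15801/((-242*9745)) = 15801/(-2358290) = 15801*(-1/2358290) = -15801/2358290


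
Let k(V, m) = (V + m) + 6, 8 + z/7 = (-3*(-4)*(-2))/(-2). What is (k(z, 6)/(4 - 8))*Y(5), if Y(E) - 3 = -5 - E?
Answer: 70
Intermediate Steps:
Y(E) = -2 - E (Y(E) = 3 + (-5 - E) = -2 - E)
z = 28 (z = -56 + 7*((-3*(-4)*(-2))/(-2)) = -56 + 7*((12*(-2))*(-½)) = -56 + 7*(-24*(-½)) = -56 + 7*12 = -56 + 84 = 28)
k(V, m) = 6 + V + m
(k(z, 6)/(4 - 8))*Y(5) = ((6 + 28 + 6)/(4 - 8))*(-2 - 1*5) = (40/(-4))*(-2 - 5) = -¼*40*(-7) = -10*(-7) = 70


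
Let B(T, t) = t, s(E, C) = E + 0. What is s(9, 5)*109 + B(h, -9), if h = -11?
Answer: 972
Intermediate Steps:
s(E, C) = E
s(9, 5)*109 + B(h, -9) = 9*109 - 9 = 981 - 9 = 972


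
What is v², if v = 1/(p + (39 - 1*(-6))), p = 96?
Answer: 1/19881 ≈ 5.0299e-5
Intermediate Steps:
v = 1/141 (v = 1/(96 + (39 - 1*(-6))) = 1/(96 + (39 + 6)) = 1/(96 + 45) = 1/141 ≈ 0.0070922)
v² = (1/141)² = 1/19881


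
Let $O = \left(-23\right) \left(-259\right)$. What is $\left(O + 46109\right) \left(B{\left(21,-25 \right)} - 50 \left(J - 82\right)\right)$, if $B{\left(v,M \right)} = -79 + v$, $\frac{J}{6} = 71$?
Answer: $-898555028$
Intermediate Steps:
$J = 426$ ($J = 6 \cdot 71 = 426$)
$O = 5957$
$\left(O + 46109\right) \left(B{\left(21,-25 \right)} - 50 \left(J - 82\right)\right) = \left(5957 + 46109\right) \left(\left(-79 + 21\right) - 50 \left(426 - 82\right)\right) = 52066 \left(-58 - 17200\right) = 52066 \left(-17258\right) = -898555028$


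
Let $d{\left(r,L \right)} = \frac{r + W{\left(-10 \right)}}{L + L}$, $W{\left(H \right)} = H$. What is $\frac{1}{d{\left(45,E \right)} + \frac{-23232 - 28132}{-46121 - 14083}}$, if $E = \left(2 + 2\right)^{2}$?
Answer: $\frac{481632}{937697} \approx 0.51363$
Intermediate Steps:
$E = 16$ ($E = 4^{2} = 16$)
$d{\left(r,L \right)} = \frac{-10 + r}{2 L}$ ($d{\left(r,L \right)} = \frac{r - 10}{L + L} = \frac{-10 + r}{2 L}$)
$\frac{1}{d{\left(45,E \right)} + \frac{-23232 - 28132}{-46121 - 14083}} = \frac{1}{\frac{-10 + 45}{2 \cdot 16} + \frac{-23232 - 28132}{-46121 - 14083}} = \frac{1}{\frac{1}{2} \cdot \frac{1}{16} \cdot 35 - \frac{51364}{-60204}} = \frac{1}{\frac{35}{32} - - \frac{12841}{15051}} = \frac{1}{\frac{35}{32} + \frac{12841}{15051}} = \frac{1}{\frac{937697}{481632}} = \frac{481632}{937697}$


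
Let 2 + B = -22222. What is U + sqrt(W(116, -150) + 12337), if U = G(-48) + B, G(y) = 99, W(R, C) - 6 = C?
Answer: -22125 + sqrt(12193) ≈ -22015.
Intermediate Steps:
B = -22224 (B = -2 - 22222 = -22224)
W(R, C) = 6 + C
U = -22125 (U = 99 - 22224 = -22125)
U + sqrt(W(116, -150) + 12337) = -22125 + sqrt((6 - 150) + 12337) = -22125 + sqrt(-144 + 12337) = -22125 + sqrt(12193)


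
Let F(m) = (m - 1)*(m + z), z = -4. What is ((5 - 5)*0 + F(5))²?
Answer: 16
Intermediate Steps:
F(m) = (-1 + m)*(-4 + m) (F(m) = (m - 1)*(m - 4) = (-1 + m)*(-4 + m))
((5 - 5)*0 + F(5))² = ((5 - 5)*0 + (4 + 5² - 5*5))² = (0*0 + (4 + 25 - 25))² = (0 + 4)² = 4² = 16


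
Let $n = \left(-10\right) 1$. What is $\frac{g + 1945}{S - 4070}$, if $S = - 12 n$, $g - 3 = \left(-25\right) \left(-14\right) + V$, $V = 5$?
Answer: $- \frac{2303}{3950} \approx -0.58304$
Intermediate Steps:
$n = -10$
$g = 358$ ($g = 3 + \left(\left(-25\right) \left(-14\right) + 5\right) = 3 + \left(350 + 5\right) = 3 + 355 = 358$)
$S = 120$ ($S = \left(-12\right) \left(-10\right) = 120$)
$\frac{g + 1945}{S - 4070} = \frac{358 + 1945}{120 - 4070} = \frac{2303}{-3950} = 2303 \left(- \frac{1}{3950}\right) = - \frac{2303}{3950}$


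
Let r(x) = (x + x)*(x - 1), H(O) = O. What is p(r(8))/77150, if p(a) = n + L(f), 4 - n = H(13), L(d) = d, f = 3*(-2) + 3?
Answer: -6/38575 ≈ -0.00015554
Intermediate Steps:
f = -3 (f = -6 + 3 = -3)
n = -9 (n = 4 - 1*13 = 4 - 13 = -9)
r(x) = 2*x*(-1 + x) (r(x) = (2*x)*(-1 + x) = 2*x*(-1 + x))
p(a) = -12 (p(a) = -9 - 3 = -12)
p(r(8))/77150 = -12/77150 = -12*1/77150 = -6/38575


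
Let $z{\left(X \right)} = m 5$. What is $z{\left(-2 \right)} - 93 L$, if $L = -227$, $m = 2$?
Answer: $21121$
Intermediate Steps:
$z{\left(X \right)} = 10$ ($z{\left(X \right)} = 2 \cdot 5 = 10$)
$z{\left(-2 \right)} - 93 L = 10 - -21111 = 10 + 21111 = 21121$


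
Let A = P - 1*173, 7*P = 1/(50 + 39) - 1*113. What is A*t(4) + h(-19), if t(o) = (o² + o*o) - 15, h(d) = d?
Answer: -2015032/623 ≈ -3234.4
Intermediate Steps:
P = -10056/623 (P = (1/(50 + 39) - 1*113)/7 = (1/89 - 113)/7 = (⅐)*(-10056/89) = -10056/623 ≈ -16.141)
t(o) = -15 + 2*o² (t(o) = (o² + o²) - 15 = 2*o² - 15 = -15 + 2*o²)
A = -117835/623 (A = -10056/623 - 1*173 = -10056/623 - 173 = -117835/623 ≈ -189.14)
A*t(4) + h(-19) = -117835*(-15 + 2*4²)/623 - 19 = -117835*(-15 + 2*16)/623 - 19 = -117835*(-15 + 32)/623 - 19 = -117835/623*17 - 19 = -2003195/623 - 19 = -2015032/623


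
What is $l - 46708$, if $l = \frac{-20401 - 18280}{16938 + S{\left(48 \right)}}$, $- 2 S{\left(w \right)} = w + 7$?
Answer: $- \frac{1579788630}{33821} \approx -46710.0$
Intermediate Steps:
$S{\left(w \right)} = - \frac{7}{2} - \frac{w}{2}$ ($S{\left(w \right)} = - \frac{w + 7}{2} = - \frac{7 + w}{2} = - \frac{7}{2} - \frac{w}{2}$)
$l = - \frac{77362}{33821}$ ($l = \frac{-20401 - 18280}{16938 - \frac{55}{2}} = - \frac{38681}{16938 - \frac{55}{2}} = - \frac{38681}{\frac{33821}{2}} = \left(-38681\right) \frac{2}{33821} = - \frac{77362}{33821} \approx -2.2874$)
$l - 46708 = - \frac{77362}{33821} - 46708 = - \frac{1579788630}{33821}$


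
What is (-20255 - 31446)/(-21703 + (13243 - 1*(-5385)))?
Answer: 1261/75 ≈ 16.813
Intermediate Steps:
(-20255 - 31446)/(-21703 + (13243 - 1*(-5385))) = -51701/(-21703 + (13243 + 5385)) = -51701/(-21703 + 18628) = -51701/(-3075) = -51701*(-1/3075) = 1261/75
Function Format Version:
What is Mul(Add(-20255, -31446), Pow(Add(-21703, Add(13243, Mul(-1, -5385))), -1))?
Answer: Rational(1261, 75) ≈ 16.813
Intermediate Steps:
Mul(Add(-20255, -31446), Pow(Add(-21703, Add(13243, Mul(-1, -5385))), -1)) = Mul(-51701, Pow(Add(-21703, Add(13243, 5385)), -1)) = Mul(-51701, Pow(Add(-21703, 18628), -1)) = Mul(-51701, Pow(-3075, -1)) = Mul(-51701, Rational(-1, 3075)) = Rational(1261, 75)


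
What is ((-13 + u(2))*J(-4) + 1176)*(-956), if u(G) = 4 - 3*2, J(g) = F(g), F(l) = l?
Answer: -1181616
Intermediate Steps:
J(g) = g
u(G) = -2 (u(G) = 4 - 6 = -2)
((-13 + u(2))*J(-4) + 1176)*(-956) = ((-13 - 2)*(-4) + 1176)*(-956) = (-15*(-4) + 1176)*(-956) = (60 + 1176)*(-956) = 1236*(-956) = -1181616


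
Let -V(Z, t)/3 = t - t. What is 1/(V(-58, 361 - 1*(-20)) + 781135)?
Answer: 1/781135 ≈ 1.2802e-6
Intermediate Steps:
V(Z, t) = 0 (V(Z, t) = -3*(t - t) = -3*0 = 0)
1/(V(-58, 361 - 1*(-20)) + 781135) = 1/(0 + 781135) = 1/781135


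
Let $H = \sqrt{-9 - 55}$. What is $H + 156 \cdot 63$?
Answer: $9828 + 8 i \approx 9828.0 + 8.0 i$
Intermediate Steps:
$H = 8 i$ ($H = \sqrt{-9 - 55} = \sqrt{-64} = 8 i \approx 8.0 i$)
$H + 156 \cdot 63 = 8 i + 156 \cdot 63 = 8 i + 9828 = 9828 + 8 i$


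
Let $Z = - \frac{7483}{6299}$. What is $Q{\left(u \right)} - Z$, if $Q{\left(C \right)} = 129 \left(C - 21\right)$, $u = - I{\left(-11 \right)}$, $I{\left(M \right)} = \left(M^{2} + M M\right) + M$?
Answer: $- \frac{204760409}{6299} \approx -32507.0$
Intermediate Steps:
$I{\left(M \right)} = M + 2 M^{2}$ ($I{\left(M \right)} = \left(M^{2} + M^{2}\right) + M = 2 M^{2} + M = M + 2 M^{2}$)
$u = -231$ ($u = - \left(-11\right) \left(1 + 2 \left(-11\right)\right) = - \left(-11\right) \left(1 - 22\right) = - \left(-11\right) \left(-21\right) = \left(-1\right) 231 = -231$)
$Q{\left(C \right)} = -2709 + 129 C$ ($Q{\left(C \right)} = 129 \left(-21 + C\right) = -2709 + 129 C$)
$Z = - \frac{7483}{6299}$ ($Z = \left(-7483\right) \frac{1}{6299} = - \frac{7483}{6299} \approx -1.188$)
$Q{\left(u \right)} - Z = \left(-2709 + 129 \left(-231\right)\right) - - \frac{7483}{6299} = \left(-2709 - 29799\right) + \frac{7483}{6299} = -32508 + \frac{7483}{6299} = - \frac{204760409}{6299}$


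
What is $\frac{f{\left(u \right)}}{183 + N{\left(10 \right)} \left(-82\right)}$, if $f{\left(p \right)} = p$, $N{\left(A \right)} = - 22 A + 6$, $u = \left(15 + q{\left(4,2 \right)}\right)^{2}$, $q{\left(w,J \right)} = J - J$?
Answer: $\frac{225}{17731} \approx 0.01269$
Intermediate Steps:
$q{\left(w,J \right)} = 0$
$u = 225$ ($u = \left(15 + 0\right)^{2} = 15^{2} = 225$)
$N{\left(A \right)} = 6 - 22 A$
$\frac{f{\left(u \right)}}{183 + N{\left(10 \right)} \left(-82\right)} = \frac{225}{183 + \left(6 - 220\right) \left(-82\right)} = \frac{225}{183 - -17548} = \frac{225}{183 + 17548} = \frac{225}{17731}$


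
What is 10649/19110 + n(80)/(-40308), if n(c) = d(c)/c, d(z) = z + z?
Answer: 17883403/32095245 ≈ 0.55720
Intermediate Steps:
d(z) = 2*z
n(c) = 2 (n(c) = (2*c)/c = 2)
10649/19110 + n(80)/(-40308) = 10649/19110 + 2/(-40308) = 10649*(1/19110) + 2*(-1/40308) = 10649/19110 - 1/20154 = 17883403/32095245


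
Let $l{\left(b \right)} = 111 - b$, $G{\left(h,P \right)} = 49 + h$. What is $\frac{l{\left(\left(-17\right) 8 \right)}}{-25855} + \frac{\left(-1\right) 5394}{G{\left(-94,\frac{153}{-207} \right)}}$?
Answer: $\frac{9296717}{77565} \approx 119.86$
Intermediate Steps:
$\frac{l{\left(\left(-17\right) 8 \right)}}{-25855} + \frac{\left(-1\right) 5394}{G{\left(-94,\frac{153}{-207} \right)}} = \frac{111 - \left(-17\right) 8}{-25855} + \frac{\left(-1\right) 5394}{49 - 94} = \left(111 - -136\right) \left(- \frac{1}{25855}\right) - \frac{5394}{-45} = \left(111 + 136\right) \left(- \frac{1}{25855}\right) - - \frac{1798}{15} = 247 \left(- \frac{1}{25855}\right) + \frac{1798}{15} = - \frac{247}{25855} + \frac{1798}{15} = \frac{9296717}{77565}$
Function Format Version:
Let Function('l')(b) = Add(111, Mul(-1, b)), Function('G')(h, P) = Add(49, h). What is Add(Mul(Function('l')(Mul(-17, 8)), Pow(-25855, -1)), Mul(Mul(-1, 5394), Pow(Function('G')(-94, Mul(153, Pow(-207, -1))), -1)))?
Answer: Rational(9296717, 77565) ≈ 119.86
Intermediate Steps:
Add(Mul(Function('l')(Mul(-17, 8)), Pow(-25855, -1)), Mul(Mul(-1, 5394), Pow(Function('G')(-94, Mul(153, Pow(-207, -1))), -1))) = Add(Mul(Add(111, Mul(-1, Mul(-17, 8))), Pow(-25855, -1)), Mul(Mul(-1, 5394), Pow(Add(49, -94), -1))) = Add(Mul(Add(111, Mul(-1, -136)), Rational(-1, 25855)), Mul(-5394, Pow(-45, -1))) = Add(Mul(Add(111, 136), Rational(-1, 25855)), Mul(-5394, Rational(-1, 45))) = Add(Mul(247, Rational(-1, 25855)), Rational(1798, 15)) = Add(Rational(-247, 25855), Rational(1798, 15)) = Rational(9296717, 77565)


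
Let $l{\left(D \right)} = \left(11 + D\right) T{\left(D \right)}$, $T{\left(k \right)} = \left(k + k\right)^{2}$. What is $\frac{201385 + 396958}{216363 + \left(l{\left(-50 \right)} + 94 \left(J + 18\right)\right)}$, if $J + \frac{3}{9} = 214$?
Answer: $- \frac{1795029}{455581} \approx -3.9401$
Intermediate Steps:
$J = \frac{641}{3}$ ($J = - \frac{1}{3} + 214 = \frac{641}{3} \approx 213.67$)
$T{\left(k \right)} = 4 k^{2}$ ($T{\left(k \right)} = \left(2 k\right)^{2} = 4 k^{2}$)
$l{\left(D \right)} = 4 D^{2} \left(11 + D\right)$ ($l{\left(D \right)} = \left(11 + D\right) 4 D^{2} = 4 D^{2} \left(11 + D\right)$)
$\frac{201385 + 396958}{216363 + \left(l{\left(-50 \right)} + 94 \left(J + 18\right)\right)} = \frac{201385 + 396958}{216363 + \left(4 \left(-50\right)^{2} \left(11 - 50\right) + 94 \left(\frac{641}{3} + 18\right)\right)} = \frac{598343}{216363 + \left(4 \cdot 2500 \left(-39\right) + 94 \cdot \frac{695}{3}\right)} = \frac{598343}{216363 + \left(-390000 + \frac{65330}{3}\right)} = \frac{598343}{216363 - \frac{1104670}{3}} = \frac{598343}{- \frac{455581}{3}} = 598343 \left(- \frac{3}{455581}\right) = - \frac{1795029}{455581}$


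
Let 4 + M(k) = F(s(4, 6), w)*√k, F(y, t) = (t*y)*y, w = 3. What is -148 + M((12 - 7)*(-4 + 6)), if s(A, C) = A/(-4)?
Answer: -152 + 3*√10 ≈ -142.51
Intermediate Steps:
s(A, C) = -A/4 (s(A, C) = A*(-¼) = -A/4)
F(y, t) = t*y²
M(k) = -4 + 3*√k (M(k) = -4 + (3*(-¼*4)²)*√k = -4 + (3*(-1)²)*√k = -4 + (3*1)*√k = -4 + 3*√k)
-148 + M((12 - 7)*(-4 + 6)) = -148 + (-4 + 3*√((12 - 7)*(-4 + 6))) = -148 + (-4 + 3*√(5*2)) = -148 + (-4 + 3*√10) = -152 + 3*√10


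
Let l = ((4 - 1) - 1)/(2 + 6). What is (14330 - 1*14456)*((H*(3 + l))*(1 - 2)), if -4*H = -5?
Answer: 4095/8 ≈ 511.88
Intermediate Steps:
H = 5/4 (H = -¼*(-5) = 5/4 ≈ 1.2500)
l = ¼ (l = (3 - 1)/8 = 2*(⅛) = ¼ ≈ 0.25000)
(14330 - 1*14456)*((H*(3 + l))*(1 - 2)) = (14330 - 1*14456)*((5*(3 + ¼)/4)*(1 - 2)) = (14330 - 14456)*(((5/4)*(13/4))*(-1)) = -4095*(-1)/8 = -126*(-65/16) = 4095/8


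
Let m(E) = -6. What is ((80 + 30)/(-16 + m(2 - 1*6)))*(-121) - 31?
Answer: 574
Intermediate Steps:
((80 + 30)/(-16 + m(2 - 1*6)))*(-121) - 31 = ((80 + 30)/(-16 - 6))*(-121) - 31 = (110/(-22))*(-121) - 31 = (110*(-1/22))*(-121) - 31 = -5*(-121) - 31 = 605 - 31 = 574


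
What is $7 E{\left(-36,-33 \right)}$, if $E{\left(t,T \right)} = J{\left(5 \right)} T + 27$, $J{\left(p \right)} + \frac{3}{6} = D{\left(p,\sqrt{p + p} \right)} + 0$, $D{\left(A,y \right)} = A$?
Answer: $- \frac{1701}{2} \approx -850.5$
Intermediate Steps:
$J{\left(p \right)} = - \frac{1}{2} + p$ ($J{\left(p \right)} = - \frac{1}{2} + \left(p + 0\right) = - \frac{1}{2} + p$)
$E{\left(t,T \right)} = 27 + \frac{9 T}{2}$ ($E{\left(t,T \right)} = \left(- \frac{1}{2} + 5\right) T + 27 = \frac{9 T}{2} + 27 = 27 + \frac{9 T}{2}$)
$7 E{\left(-36,-33 \right)} = 7 \left(27 + \frac{9}{2} \left(-33\right)\right) = 7 \left(27 - \frac{297}{2}\right) = 7 \left(- \frac{243}{2}\right) = - \frac{1701}{2}$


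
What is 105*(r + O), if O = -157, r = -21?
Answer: -18690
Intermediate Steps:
105*(r + O) = 105*(-21 - 157) = 105*(-178) = -18690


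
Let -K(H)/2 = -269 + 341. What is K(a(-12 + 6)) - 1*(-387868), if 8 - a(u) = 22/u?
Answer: 387724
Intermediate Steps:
a(u) = 8 - 22/u
K(H) = -144 (K(H) = -2*(-269 + 341) = -2*72 = -144)
K(a(-12 + 6)) - 1*(-387868) = -144 - 1*(-387868) = -144 + 387868 = 387724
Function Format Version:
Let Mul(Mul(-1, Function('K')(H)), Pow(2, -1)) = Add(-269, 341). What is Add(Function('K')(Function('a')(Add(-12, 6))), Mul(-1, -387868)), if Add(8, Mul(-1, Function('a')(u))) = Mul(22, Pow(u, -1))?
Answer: 387724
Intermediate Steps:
Function('a')(u) = Add(8, Mul(-22, Pow(u, -1))) (Function('a')(u) = Add(8, Mul(-1, Mul(22, Pow(u, -1)))) = Add(8, Mul(-22, Pow(u, -1))))
Function('K')(H) = -144 (Function('K')(H) = Mul(-2, Add(-269, 341)) = Mul(-2, 72) = -144)
Add(Function('K')(Function('a')(Add(-12, 6))), Mul(-1, -387868)) = Add(-144, Mul(-1, -387868)) = Add(-144, 387868) = 387724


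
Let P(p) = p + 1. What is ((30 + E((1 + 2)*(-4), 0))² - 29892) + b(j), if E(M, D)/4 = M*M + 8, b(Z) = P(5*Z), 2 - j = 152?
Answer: 376403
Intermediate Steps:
P(p) = 1 + p
j = -150 (j = 2 - 1*152 = 2 - 152 = -150)
b(Z) = 1 + 5*Z
E(M, D) = 32 + 4*M² (E(M, D) = 4*(M*M + 8) = 4*(M² + 8) = 4*(8 + M²) = 32 + 4*M²)
((30 + E((1 + 2)*(-4), 0))² - 29892) + b(j) = ((30 + (32 + 4*((1 + 2)*(-4))²))² - 29892) + (1 + 5*(-150)) = ((30 + (32 + 4*(3*(-4))²))² - 29892) + (1 - 750) = ((30 + (32 + 4*(-12)²))² - 29892) - 749 = ((30 + (32 + 4*144))² - 29892) - 749 = ((30 + (32 + 576))² - 29892) - 749 = ((30 + 608)² - 29892) - 749 = (638² - 29892) - 749 = (407044 - 29892) - 749 = 377152 - 749 = 376403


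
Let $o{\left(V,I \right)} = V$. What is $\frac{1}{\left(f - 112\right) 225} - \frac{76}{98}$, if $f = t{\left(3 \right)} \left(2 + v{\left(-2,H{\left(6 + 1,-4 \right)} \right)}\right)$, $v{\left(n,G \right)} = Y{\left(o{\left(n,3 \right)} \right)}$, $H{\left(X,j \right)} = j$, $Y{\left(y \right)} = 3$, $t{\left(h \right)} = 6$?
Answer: $- \frac{701149}{904050} \approx -0.77556$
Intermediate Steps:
$v{\left(n,G \right)} = 3$
$f = 30$ ($f = 6 \left(2 + 3\right) = 6 \cdot 5 = 30$)
$\frac{1}{\left(f - 112\right) 225} - \frac{76}{98} = \frac{1}{\left(30 - 112\right) 225} - \frac{76}{98} = \frac{1}{-82} \cdot \frac{1}{225} - \frac{38}{49} = \left(- \frac{1}{82}\right) \frac{1}{225} - \frac{38}{49} = - \frac{1}{18450} - \frac{38}{49} = - \frac{701149}{904050}$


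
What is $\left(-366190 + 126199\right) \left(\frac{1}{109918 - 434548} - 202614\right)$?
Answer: $\frac{5261769301931537}{108210} \approx 4.8626 \cdot 10^{10}$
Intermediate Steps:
$\left(-366190 + 126199\right) \left(\frac{1}{109918 - 434548} - 202614\right) = - 239991 \left(\frac{1}{-324630} - 202614\right) = - 239991 \left(- \frac{1}{324630} - 202614\right) = \left(-239991\right) \left(- \frac{65774582821}{324630}\right) = \frac{5261769301931537}{108210}$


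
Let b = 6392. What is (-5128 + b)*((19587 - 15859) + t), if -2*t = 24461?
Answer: -10747160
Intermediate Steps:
t = -24461/2 (t = -½*24461 = -24461/2 ≈ -12231.)
(-5128 + b)*((19587 - 15859) + t) = (-5128 + 6392)*((19587 - 15859) - 24461/2) = 1264*(3728 - 24461/2) = 1264*(-17005/2) = -10747160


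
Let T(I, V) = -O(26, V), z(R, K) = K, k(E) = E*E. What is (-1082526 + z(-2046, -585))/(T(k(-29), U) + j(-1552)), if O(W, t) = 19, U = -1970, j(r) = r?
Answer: 1083111/1571 ≈ 689.44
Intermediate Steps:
k(E) = E²
T(I, V) = -19 (T(I, V) = -1*19 = -19)
(-1082526 + z(-2046, -585))/(T(k(-29), U) + j(-1552)) = (-1082526 - 585)/(-19 - 1552) = -1083111/(-1571) = -1083111*(-1/1571) = 1083111/1571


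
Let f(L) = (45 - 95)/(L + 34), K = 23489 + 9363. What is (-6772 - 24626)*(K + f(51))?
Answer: -17534966652/17 ≈ -1.0315e+9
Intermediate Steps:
K = 32852
f(L) = -50/(34 + L)
(-6772 - 24626)*(K + f(51)) = (-6772 - 24626)*(32852 - 50/(34 + 51)) = -31398*(32852 - 50/85) = -31398*(32852 - 50*1/85) = -31398*(32852 - 10/17) = -31398*558474/17 = -17534966652/17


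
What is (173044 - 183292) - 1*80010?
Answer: -90258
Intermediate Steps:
(173044 - 183292) - 1*80010 = -10248 - 80010 = -90258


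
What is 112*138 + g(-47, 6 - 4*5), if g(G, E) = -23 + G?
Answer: 15386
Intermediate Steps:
112*138 + g(-47, 6 - 4*5) = 112*138 + (-23 - 47) = 15456 - 70 = 15386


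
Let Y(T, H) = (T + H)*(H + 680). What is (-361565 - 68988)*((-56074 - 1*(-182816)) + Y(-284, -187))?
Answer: 45406549933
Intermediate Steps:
Y(T, H) = (680 + H)*(H + T) (Y(T, H) = (H + T)*(680 + H) = (680 + H)*(H + T))
(-361565 - 68988)*((-56074 - 1*(-182816)) + Y(-284, -187)) = (-361565 - 68988)*((-56074 - 1*(-182816)) + ((-187)² + 680*(-187) + 680*(-284) - 187*(-284))) = -430553*((-56074 + 182816) + (34969 - 127160 - 193120 + 53108)) = -430553*(126742 - 232203) = -430553*(-105461) = 45406549933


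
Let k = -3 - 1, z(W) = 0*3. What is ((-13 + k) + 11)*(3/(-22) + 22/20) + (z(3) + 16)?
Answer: 562/55 ≈ 10.218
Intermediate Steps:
z(W) = 0
k = -4
((-13 + k) + 11)*(3/(-22) + 22/20) + (z(3) + 16) = ((-13 - 4) + 11)*(3/(-22) + 22/20) + (0 + 16) = (-17 + 11)*(3*(-1/22) + 22*(1/20)) + 16 = -6*(-3/22 + 11/10) + 16 = -6*53/55 + 16 = -318/55 + 16 = 562/55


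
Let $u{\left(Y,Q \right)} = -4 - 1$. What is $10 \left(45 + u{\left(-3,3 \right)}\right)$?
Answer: $400$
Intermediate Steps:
$u{\left(Y,Q \right)} = -5$
$10 \left(45 + u{\left(-3,3 \right)}\right) = 10 \left(45 - 5\right) = 10 \cdot 40 = 400$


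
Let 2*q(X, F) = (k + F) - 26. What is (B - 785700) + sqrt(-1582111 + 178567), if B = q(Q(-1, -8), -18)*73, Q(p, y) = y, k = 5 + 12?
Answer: -1573371/2 + 2*I*sqrt(350886) ≈ -7.8669e+5 + 1184.7*I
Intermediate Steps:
k = 17
q(X, F) = -9/2 + F/2 (q(X, F) = ((17 + F) - 26)/2 = (-9 + F)/2 = -9/2 + F/2)
B = -1971/2 (B = (-9/2 + (1/2)*(-18))*73 = (-9/2 - 9)*73 = -27/2*73 = -1971/2 ≈ -985.50)
(B - 785700) + sqrt(-1582111 + 178567) = (-1971/2 - 785700) + sqrt(-1582111 + 178567) = -1573371/2 + sqrt(-1403544) = -1573371/2 + 2*I*sqrt(350886)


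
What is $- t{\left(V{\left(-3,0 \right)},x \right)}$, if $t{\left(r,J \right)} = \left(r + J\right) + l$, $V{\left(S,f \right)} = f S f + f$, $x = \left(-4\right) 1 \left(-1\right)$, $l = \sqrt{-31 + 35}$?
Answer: $-6$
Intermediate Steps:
$l = 2$ ($l = \sqrt{4} = 2$)
$x = 4$ ($x = \left(-4\right) \left(-1\right) = 4$)
$V{\left(S,f \right)} = f + S f^{2}$ ($V{\left(S,f \right)} = S f f + f = S f^{2} + f = f + S f^{2}$)
$t{\left(r,J \right)} = 2 + J + r$ ($t{\left(r,J \right)} = \left(r + J\right) + 2 = \left(J + r\right) + 2 = 2 + J + r$)
$- t{\left(V{\left(-3,0 \right)},x \right)} = - (2 + 4 + 0 \left(1 - 0\right)) = - (2 + 4 + 0 \left(1 + 0\right)) = - (2 + 4 + 0 \cdot 1) = - (2 + 4 + 0) = \left(-1\right) 6 = -6$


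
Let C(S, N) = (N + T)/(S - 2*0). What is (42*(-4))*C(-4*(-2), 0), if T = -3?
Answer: 63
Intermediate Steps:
C(S, N) = (-3 + N)/S (C(S, N) = (N - 3)/(S - 2*0) = (-3 + N)/(S + 0) = (-3 + N)/S)
(42*(-4))*C(-4*(-2), 0) = (42*(-4))*((-3 + 0)/((-4*(-2)))) = -168*(-3)/8 = -21*(-3) = -168*(-3/8) = 63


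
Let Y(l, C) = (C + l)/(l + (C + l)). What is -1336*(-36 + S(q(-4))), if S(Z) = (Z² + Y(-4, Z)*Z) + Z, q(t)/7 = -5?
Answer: -64471352/43 ≈ -1.4993e+6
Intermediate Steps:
q(t) = -35 (q(t) = 7*(-5) = -35)
Y(l, C) = (C + l)/(C + 2*l)
S(Z) = Z + Z² + Z*(-4 + Z)/(-8 + Z) (S(Z) = (Z² + ((Z - 4)/(Z + 2*(-4)))*Z) + Z = (Z² + ((-4 + Z)/(Z - 8))*Z) + Z = (Z² + ((-4 + Z)/(-8 + Z))*Z) + Z = (Z² + Z*(-4 + Z)/(-8 + Z)) + Z = Z + Z² + Z*(-4 + Z)/(-8 + Z))
-1336*(-36 + S(q(-4))) = -1336*(-36 - 35*(-12 + (-35)² - 6*(-35))/(-8 - 35)) = -1336*(-36 - 35*(-12 + 1225 + 210)/(-43)) = -1336*(-36 - 35*(-1/43)*1423) = -1336*(-36 + 49805/43) = -1336*48257/43 = -64471352/43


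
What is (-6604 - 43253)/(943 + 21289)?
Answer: -49857/22232 ≈ -2.2426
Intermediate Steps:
(-6604 - 43253)/(943 + 21289) = -49857/22232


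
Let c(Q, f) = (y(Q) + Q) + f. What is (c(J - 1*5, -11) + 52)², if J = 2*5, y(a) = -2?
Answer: 1936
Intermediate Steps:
J = 10
c(Q, f) = -2 + Q + f (c(Q, f) = (-2 + Q) + f = -2 + Q + f)
(c(J - 1*5, -11) + 52)² = ((-2 + (10 - 1*5) - 11) + 52)² = ((-2 + (10 - 5) - 11) + 52)² = ((-2 + 5 - 11) + 52)² = (-8 + 52)² = 44² = 1936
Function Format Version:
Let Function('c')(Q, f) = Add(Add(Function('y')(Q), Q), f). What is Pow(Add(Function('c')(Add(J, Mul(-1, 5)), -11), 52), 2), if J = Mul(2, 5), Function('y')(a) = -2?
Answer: 1936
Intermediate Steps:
J = 10
Function('c')(Q, f) = Add(-2, Q, f) (Function('c')(Q, f) = Add(Add(-2, Q), f) = Add(-2, Q, f))
Pow(Add(Function('c')(Add(J, Mul(-1, 5)), -11), 52), 2) = Pow(Add(Add(-2, Add(10, Mul(-1, 5)), -11), 52), 2) = Pow(Add(Add(-2, Add(10, -5), -11), 52), 2) = Pow(Add(Add(-2, 5, -11), 52), 2) = Pow(Add(-8, 52), 2) = Pow(44, 2) = 1936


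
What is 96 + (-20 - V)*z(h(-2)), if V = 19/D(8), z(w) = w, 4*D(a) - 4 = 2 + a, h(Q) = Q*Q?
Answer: -40/7 ≈ -5.7143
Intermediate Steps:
h(Q) = Q**2
D(a) = 3/2 + a/4 (D(a) = 1 + (2 + a)/4 = 1 + (1/2 + a/4) = 3/2 + a/4)
V = 38/7 (V = 19/(3/2 + (1/4)*8) = 19/(3/2 + 2) = 19/(7/2) = 19*(2/7) = 38/7 ≈ 5.4286)
96 + (-20 - V)*z(h(-2)) = 96 + (-20 - 1*38/7)*(-2)**2 = 96 + (-20 - 38/7)*4 = 96 - 178/7*4 = 96 - 712/7 = -40/7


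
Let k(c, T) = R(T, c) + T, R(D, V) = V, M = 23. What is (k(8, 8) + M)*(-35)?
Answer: -1365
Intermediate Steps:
k(c, T) = T + c (k(c, T) = c + T = T + c)
(k(8, 8) + M)*(-35) = ((8 + 8) + 23)*(-35) = (16 + 23)*(-35) = 39*(-35) = -1365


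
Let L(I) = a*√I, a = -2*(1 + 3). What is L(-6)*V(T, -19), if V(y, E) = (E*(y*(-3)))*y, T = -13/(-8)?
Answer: -9633*I*√6/8 ≈ -2949.5*I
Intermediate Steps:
T = 13/8 (T = -13*(-⅛) = 13/8 ≈ 1.6250)
a = -8 (a = -2*4 = -8)
L(I) = -8*√I
V(y, E) = -3*E*y² (V(y, E) = (E*(-3*y))*y = (-3*E*y)*y = -3*E*y²)
L(-6)*V(T, -19) = (-8*I*√6)*(-3*(-19)*(13/8)²) = (-8*I*√6)*(-3*(-19)*169/64) = -8*I*√6*(9633/64) = -9633*I*√6/8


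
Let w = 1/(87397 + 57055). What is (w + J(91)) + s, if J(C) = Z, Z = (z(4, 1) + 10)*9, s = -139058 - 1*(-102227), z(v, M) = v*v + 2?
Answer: -5283909707/144452 ≈ -36579.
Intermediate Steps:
z(v, M) = 2 + v² (z(v, M) = v² + 2 = 2 + v²)
s = -36831 (s = -139058 + 102227 = -36831)
w = 1/144452 ≈ 6.9227e-6
Z = 252 (Z = ((2 + 4²) + 10)*9 = ((2 + 16) + 10)*9 = (18 + 10)*9 = 28*9 = 252)
J(C) = 252
(w + J(91)) + s = (1/144452 + 252) - 36831 = 36401905/144452 - 36831 = -5283909707/144452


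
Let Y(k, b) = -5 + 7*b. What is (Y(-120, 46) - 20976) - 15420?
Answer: -36079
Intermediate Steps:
(Y(-120, 46) - 20976) - 15420 = ((-5 + 7*46) - 20976) - 15420 = ((-5 + 322) - 20976) - 15420 = (317 - 20976) - 15420 = -20659 - 15420 = -36079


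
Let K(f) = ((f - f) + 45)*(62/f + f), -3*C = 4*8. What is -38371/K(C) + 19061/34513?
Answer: 21414931933/409496745 ≈ 52.296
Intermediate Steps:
C = -32/3 (C = -4*8/3 = -⅓*32 = -32/3 ≈ -10.667)
K(f) = 45*f + 2790/f (K(f) = (0 + 45)*(f + 62/f) = 45*(f + 62/f) = 45*f + 2790/f)
-38371/K(C) + 19061/34513 = -38371/(45*(-32/3) + 2790/(-32/3)) + 19061/34513 = -38371/(-480 + 2790*(-3/32)) + 19061*(1/34513) = -38371/(-480 - 4185/16) + 19061/34513 = -38371/(-11865/16) + 19061/34513 = -38371*(-16/11865) + 19061/34513 = 613936/11865 + 19061/34513 = 21414931933/409496745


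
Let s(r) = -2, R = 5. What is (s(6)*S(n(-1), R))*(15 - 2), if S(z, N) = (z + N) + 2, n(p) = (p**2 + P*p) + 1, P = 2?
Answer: -182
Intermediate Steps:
n(p) = 1 + p**2 + 2*p (n(p) = (p**2 + 2*p) + 1 = 1 + p**2 + 2*p)
S(z, N) = 2 + N + z (S(z, N) = (N + z) + 2 = 2 + N + z)
(s(6)*S(n(-1), R))*(15 - 2) = (-2*(2 + 5 + (1 + (-1)**2 + 2*(-1))))*(15 - 2) = -2*(2 + 5 + (1 + 1 - 2))*13 = -2*(2 + 5 + 0)*13 = -2*7*13 = -14*13 = -182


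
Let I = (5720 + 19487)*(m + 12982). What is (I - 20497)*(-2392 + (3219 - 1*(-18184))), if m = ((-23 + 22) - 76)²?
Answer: 9061955879880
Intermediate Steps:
m = 5929 (m = (-1 - 76)² = (-77)² = 5929)
I = 476689577 (I = (5720 + 19487)*(5929 + 12982) = 25207*18911 = 476689577)
(I - 20497)*(-2392 + (3219 - 1*(-18184))) = (476689577 - 20497)*(-2392 + (3219 - 1*(-18184))) = 476669080*(-2392 + (3219 + 18184)) = 476669080*(-2392 + 21403) = 476669080*19011 = 9061955879880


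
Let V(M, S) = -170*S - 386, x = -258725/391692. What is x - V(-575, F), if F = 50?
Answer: 3480316387/391692 ≈ 8885.3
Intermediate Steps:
x = -258725/391692 (x = -258725*1/391692 = -258725/391692 ≈ -0.66053)
V(M, S) = -386 - 170*S
x - V(-575, F) = -258725/391692 - (-386 - 170*50) = -258725/391692 - (-386 - 8500) = -258725/391692 - 1*(-8886) = -258725/391692 + 8886 = 3480316387/391692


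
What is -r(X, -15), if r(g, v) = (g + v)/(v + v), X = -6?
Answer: -7/10 ≈ -0.70000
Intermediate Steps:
r(g, v) = (g + v)/(2*v) (r(g, v) = (g + v)/((2*v)) = (g + v)*(1/(2*v)) = (g + v)/(2*v))
-r(X, -15) = -(-6 - 15)/(2*(-15)) = -(-1)*(-21)/(2*15) = -1*7/10 = -7/10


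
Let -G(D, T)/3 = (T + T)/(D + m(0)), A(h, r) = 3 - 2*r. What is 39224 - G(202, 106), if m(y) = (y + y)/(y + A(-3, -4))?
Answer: 3961942/101 ≈ 39227.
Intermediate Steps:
m(y) = 2*y/(11 + y) (m(y) = (y + y)/(y + (3 - 2*(-4))) = (2*y)/(y + (3 + 8)) = (2*y)/(y + 11) = (2*y)/(11 + y) = 2*y/(11 + y))
G(D, T) = -6*T/D (G(D, T) = -3*(T + T)/(D + 2*0/(11 + 0)) = -3*2*T/(D + 2*0/11) = -3*2*T/(D + 2*0*(1/11)) = -3*2*T/(D + 0) = -3*2*T/D = -6*T/D)
39224 - G(202, 106) = 39224 - (-6)*106/202 = 39224 - 1*(-318/101) = 39224 + 318/101 = 3961942/101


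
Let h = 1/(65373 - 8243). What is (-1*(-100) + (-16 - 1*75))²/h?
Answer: 4627530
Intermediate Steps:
h = 1/57130 ≈ 1.7504e-5
(-1*(-100) + (-16 - 1*75))²/h = (-1*(-100) + (-16 - 1*75))²/(1/57130) = (100 + (-16 - 75))²*57130 = (100 - 91)²*57130 = 9²*57130 = 81*57130 = 4627530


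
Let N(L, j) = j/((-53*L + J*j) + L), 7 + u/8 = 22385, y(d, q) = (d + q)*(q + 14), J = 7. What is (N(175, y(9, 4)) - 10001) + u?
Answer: 48509592/287 ≈ 1.6902e+5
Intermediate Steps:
y(d, q) = (14 + q)*(d + q) (y(d, q) = (d + q)*(14 + q) = (14 + q)*(d + q))
u = 179024 (u = -56 + 8*22385 = -56 + 179080 = 179024)
N(L, j) = j/(-52*L + 7*j) (N(L, j) = j/((-53*L + 7*j) + L) = j/(-52*L + 7*j))
(N(175, y(9, 4)) - 10001) + u = ((4**2 + 14*9 + 14*4 + 9*4)/(-52*175 + 7*(4**2 + 14*9 + 14*4 + 9*4)) - 10001) + 179024 = ((16 + 126 + 56 + 36)/(-9100 + 7*(16 + 126 + 56 + 36)) - 10001) + 179024 = (234/(-9100 + 7*234) - 10001) + 179024 = (234/(-9100 + 1638) - 10001) + 179024 = (234/(-7462) - 10001) + 179024 = (234*(-1/7462) - 10001) + 179024 = (-9/287 - 10001) + 179024 = -2870296/287 + 179024 = 48509592/287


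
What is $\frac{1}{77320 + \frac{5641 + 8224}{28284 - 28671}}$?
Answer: $\frac{387}{29908975} \approx 1.2939 \cdot 10^{-5}$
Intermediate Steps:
$\frac{1}{77320 + \frac{5641 + 8224}{28284 - 28671}} = \frac{1}{77320 + \frac{13865}{-387}} = \frac{1}{77320 + 13865 \left(- \frac{1}{387}\right)} = \frac{1}{77320 - \frac{13865}{387}} = \frac{1}{\frac{29908975}{387}} = \frac{387}{29908975}$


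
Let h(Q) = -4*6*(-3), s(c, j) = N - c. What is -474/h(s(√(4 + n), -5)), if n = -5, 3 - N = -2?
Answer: -79/12 ≈ -6.5833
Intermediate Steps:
N = 5 (N = 3 - 1*(-2) = 3 + 2 = 5)
s(c, j) = 5 - c
h(Q) = 72 (h(Q) = -24*(-3) = 72)
-474/h(s(√(4 + n), -5)) = -474/72 = -474*1/72 = -79/12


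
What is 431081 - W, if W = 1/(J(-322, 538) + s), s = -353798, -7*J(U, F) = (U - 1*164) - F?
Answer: 1067167742529/2475562 ≈ 4.3108e+5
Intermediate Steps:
J(U, F) = 164/7 - U/7 + F/7 (J(U, F) = -((U - 1*164) - F)/7 = -((U - 164) - F)/7 = -((-164 + U) - F)/7 = -(-164 + U - F)/7 = 164/7 - U/7 + F/7)
W = -7/2475562 (W = 1/((164/7 - ⅐*(-322) + (⅐)*538) - 353798) = 1/((164/7 + 46 + 538/7) - 353798) = 1/(1024/7 - 353798) = 1/(-2475562/7) = -7/2475562 ≈ -2.8276e-6)
431081 - W = 431081 - 1*(-7/2475562) = 431081 + 7/2475562 = 1067167742529/2475562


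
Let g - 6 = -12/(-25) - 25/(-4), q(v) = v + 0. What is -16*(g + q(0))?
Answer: -5092/25 ≈ -203.68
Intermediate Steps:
q(v) = v
g = 1273/100 (g = 6 + (-12/(-25) - 25/(-4)) = 6 + (-12*(-1/25) - 25*(-1/4)) = 6 + (12/25 + 25/4) = 6 + 673/100 = 1273/100 ≈ 12.730)
-16*(g + q(0)) = -16*(1273/100 + 0) = -16*1273/100 = -5092/25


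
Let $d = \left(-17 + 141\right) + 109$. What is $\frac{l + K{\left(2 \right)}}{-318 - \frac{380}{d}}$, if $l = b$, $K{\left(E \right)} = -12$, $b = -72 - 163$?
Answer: $\frac{57551}{74474} \approx 0.77277$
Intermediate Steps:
$b = -235$
$d = 233$ ($d = 124 + 109 = 233$)
$l = -235$
$\frac{l + K{\left(2 \right)}}{-318 - \frac{380}{d}} = \frac{-235 - 12}{-318 - \frac{380}{233}} = - \frac{247}{-318 - \frac{380}{233}} = - \frac{247}{- \frac{74474}{233}} = \left(-247\right) \left(- \frac{233}{74474}\right) = \frac{57551}{74474}$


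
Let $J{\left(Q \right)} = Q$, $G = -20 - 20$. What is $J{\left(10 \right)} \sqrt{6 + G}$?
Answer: $10 i \sqrt{34} \approx 58.31 i$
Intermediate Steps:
$G = -40$ ($G = -20 - 20 = -40$)
$J{\left(10 \right)} \sqrt{6 + G} = 10 \sqrt{6 - 40} = 10 \sqrt{-34} = 10 i \sqrt{34}$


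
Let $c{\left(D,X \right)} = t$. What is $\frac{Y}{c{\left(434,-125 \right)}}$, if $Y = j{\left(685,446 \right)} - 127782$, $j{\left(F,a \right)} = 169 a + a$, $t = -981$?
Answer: $\frac{51962}{981} \approx 52.968$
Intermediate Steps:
$c{\left(D,X \right)} = -981$
$j{\left(F,a \right)} = 170 a$
$Y = -51962$ ($Y = 170 \cdot 446 - 127782 = 75820 - 127782 = -51962$)
$\frac{Y}{c{\left(434,-125 \right)}} = - \frac{51962}{-981} = \left(-51962\right) \left(- \frac{1}{981}\right) = \frac{51962}{981}$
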